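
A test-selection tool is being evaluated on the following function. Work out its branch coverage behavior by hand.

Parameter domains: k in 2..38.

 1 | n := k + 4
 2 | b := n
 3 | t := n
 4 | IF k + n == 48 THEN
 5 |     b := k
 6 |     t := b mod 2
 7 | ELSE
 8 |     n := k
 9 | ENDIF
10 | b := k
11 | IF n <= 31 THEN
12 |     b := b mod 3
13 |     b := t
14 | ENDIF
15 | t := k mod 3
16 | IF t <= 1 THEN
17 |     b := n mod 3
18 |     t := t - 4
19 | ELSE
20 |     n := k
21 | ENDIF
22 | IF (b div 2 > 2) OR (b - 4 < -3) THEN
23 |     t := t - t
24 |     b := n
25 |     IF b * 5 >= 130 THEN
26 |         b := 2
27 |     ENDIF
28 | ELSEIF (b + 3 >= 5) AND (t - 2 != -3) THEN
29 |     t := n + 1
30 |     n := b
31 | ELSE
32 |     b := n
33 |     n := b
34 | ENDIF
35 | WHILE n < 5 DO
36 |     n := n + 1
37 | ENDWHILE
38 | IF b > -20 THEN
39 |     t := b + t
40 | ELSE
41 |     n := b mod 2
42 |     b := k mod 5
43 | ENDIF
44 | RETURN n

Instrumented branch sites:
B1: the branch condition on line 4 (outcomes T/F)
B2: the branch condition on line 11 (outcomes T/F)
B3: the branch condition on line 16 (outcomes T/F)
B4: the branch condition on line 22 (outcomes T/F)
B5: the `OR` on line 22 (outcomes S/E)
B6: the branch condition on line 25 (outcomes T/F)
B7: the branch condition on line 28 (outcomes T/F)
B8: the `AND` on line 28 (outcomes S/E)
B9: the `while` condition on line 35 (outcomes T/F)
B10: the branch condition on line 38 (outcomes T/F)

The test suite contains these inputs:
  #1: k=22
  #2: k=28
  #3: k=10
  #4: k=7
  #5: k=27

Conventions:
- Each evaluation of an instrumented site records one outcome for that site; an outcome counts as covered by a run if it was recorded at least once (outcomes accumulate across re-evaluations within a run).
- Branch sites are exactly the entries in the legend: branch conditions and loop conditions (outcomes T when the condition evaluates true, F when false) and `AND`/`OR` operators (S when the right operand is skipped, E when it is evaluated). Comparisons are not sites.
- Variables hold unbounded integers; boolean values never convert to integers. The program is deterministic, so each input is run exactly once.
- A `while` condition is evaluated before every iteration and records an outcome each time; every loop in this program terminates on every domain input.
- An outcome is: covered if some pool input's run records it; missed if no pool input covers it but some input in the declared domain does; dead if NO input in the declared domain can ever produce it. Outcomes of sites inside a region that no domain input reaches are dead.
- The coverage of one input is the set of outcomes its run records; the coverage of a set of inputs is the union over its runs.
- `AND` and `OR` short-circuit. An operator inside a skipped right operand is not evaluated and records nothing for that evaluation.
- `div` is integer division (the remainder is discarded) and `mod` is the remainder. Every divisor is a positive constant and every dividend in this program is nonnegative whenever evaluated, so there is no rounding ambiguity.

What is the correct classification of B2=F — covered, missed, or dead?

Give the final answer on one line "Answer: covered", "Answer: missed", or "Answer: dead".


no pool input records B2=F
but domain input (k=32) does record it -> reachable, so missed
Answer: missed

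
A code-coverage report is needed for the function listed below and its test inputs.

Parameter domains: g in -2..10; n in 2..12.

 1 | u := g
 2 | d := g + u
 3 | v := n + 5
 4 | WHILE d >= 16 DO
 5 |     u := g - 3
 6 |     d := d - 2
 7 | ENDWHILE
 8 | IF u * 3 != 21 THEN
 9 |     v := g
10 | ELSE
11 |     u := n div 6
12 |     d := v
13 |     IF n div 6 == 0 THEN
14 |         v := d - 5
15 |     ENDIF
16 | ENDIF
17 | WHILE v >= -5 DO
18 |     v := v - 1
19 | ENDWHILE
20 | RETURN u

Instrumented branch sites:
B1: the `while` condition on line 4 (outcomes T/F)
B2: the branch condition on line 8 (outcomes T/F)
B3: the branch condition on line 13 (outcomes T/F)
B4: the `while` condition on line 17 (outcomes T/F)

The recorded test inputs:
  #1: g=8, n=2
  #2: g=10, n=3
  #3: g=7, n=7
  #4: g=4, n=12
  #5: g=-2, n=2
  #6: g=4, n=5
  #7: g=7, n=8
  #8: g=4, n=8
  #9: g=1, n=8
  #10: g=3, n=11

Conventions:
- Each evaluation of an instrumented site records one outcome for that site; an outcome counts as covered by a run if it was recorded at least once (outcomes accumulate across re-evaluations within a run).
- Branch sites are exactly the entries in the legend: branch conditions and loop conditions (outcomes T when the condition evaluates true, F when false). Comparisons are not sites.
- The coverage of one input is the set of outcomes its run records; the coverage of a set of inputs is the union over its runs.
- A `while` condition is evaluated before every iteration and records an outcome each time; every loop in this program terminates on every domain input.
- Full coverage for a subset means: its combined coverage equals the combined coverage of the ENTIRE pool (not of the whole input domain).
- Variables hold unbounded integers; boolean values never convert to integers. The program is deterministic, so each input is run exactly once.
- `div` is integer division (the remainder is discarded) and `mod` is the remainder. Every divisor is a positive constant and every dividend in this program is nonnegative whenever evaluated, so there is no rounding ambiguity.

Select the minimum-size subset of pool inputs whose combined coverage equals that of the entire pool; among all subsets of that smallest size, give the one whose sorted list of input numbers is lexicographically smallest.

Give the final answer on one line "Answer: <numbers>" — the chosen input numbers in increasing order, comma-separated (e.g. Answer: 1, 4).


run #1 (g=8, n=2) runs B1->T, B1->F, B2->T, B4->T, B4->T, B4->T, B4->T, B4->T, B4->T, B4->T, B4->T, B4->T, B4->T, B4->T, ...; records B1=T, B1=F, B2=T, B4=T, B4=F
run #2 (g=10, n=3) runs B1->T, B1->T, B1->T, B1->F, B2->F, B3->T, B4->T, B4->T, B4->T, B4->T, B4->T, B4->T, B4->T, B4->T, ...; records B1=T, B1=F, B2=F, B3=T, B4=T, B4=F
run #3 (g=7, n=7) runs B1->F, B2->F, B3->F, B4->T, B4->T, B4->T, B4->T, B4->T, B4->T, B4->T, B4->T, B4->T, B4->T, B4->T, ...; records B1=F, B2=F, B3=F, B4=T, B4=F
run #4 (g=4, n=12) runs B1->F, B2->T, B4->T, B4->T, B4->T, B4->T, B4->T, B4->T, B4->T, B4->T, B4->T, B4->T, B4->F; records B1=F, B2=T, B4=T, B4=F
run #5 (g=-2, n=2) runs B1->F, B2->T, B4->T, B4->T, B4->T, B4->T, B4->F; records B1=F, B2=T, B4=T, B4=F
run #6 (g=4, n=5) runs B1->F, B2->T, B4->T, B4->T, B4->T, B4->T, B4->T, B4->T, B4->T, B4->T, B4->T, B4->T, B4->F; records B1=F, B2=T, B4=T, B4=F
run #7 (g=7, n=8) runs B1->F, B2->F, B3->F, B4->T, B4->T, B4->T, B4->T, B4->T, B4->T, B4->T, B4->T, B4->T, B4->T, B4->T, ...; records B1=F, B2=F, B3=F, B4=T, B4=F
run #8 (g=4, n=8) runs B1->F, B2->T, B4->T, B4->T, B4->T, B4->T, B4->T, B4->T, B4->T, B4->T, B4->T, B4->T, B4->F; records B1=F, B2=T, B4=T, B4=F
run #9 (g=1, n=8) runs B1->F, B2->T, B4->T, B4->T, B4->T, B4->T, B4->T, B4->T, B4->T, B4->F; records B1=F, B2=T, B4=T, B4=F
run #10 (g=3, n=11) runs B1->F, B2->T, B4->T, B4->T, B4->T, B4->T, B4->T, B4->T, B4->T, B4->T, B4->T, B4->F; records B1=F, B2=T, B4=T, B4=F
pool-wide coverage (8 outcomes): B1=T, B1=F, B2=T, B2=F, B3=T, B3=F, B4=T, B4=F
size 1 is not enough: best union over all size-1 subsets is 6/8
size 2 is not enough: best union over all size-2 subsets is 7/8
the canonical winner is {1, 2, 3}: size 3, full 8-outcome coverage, earliest index list among size-3 covers
Answer: 1, 2, 3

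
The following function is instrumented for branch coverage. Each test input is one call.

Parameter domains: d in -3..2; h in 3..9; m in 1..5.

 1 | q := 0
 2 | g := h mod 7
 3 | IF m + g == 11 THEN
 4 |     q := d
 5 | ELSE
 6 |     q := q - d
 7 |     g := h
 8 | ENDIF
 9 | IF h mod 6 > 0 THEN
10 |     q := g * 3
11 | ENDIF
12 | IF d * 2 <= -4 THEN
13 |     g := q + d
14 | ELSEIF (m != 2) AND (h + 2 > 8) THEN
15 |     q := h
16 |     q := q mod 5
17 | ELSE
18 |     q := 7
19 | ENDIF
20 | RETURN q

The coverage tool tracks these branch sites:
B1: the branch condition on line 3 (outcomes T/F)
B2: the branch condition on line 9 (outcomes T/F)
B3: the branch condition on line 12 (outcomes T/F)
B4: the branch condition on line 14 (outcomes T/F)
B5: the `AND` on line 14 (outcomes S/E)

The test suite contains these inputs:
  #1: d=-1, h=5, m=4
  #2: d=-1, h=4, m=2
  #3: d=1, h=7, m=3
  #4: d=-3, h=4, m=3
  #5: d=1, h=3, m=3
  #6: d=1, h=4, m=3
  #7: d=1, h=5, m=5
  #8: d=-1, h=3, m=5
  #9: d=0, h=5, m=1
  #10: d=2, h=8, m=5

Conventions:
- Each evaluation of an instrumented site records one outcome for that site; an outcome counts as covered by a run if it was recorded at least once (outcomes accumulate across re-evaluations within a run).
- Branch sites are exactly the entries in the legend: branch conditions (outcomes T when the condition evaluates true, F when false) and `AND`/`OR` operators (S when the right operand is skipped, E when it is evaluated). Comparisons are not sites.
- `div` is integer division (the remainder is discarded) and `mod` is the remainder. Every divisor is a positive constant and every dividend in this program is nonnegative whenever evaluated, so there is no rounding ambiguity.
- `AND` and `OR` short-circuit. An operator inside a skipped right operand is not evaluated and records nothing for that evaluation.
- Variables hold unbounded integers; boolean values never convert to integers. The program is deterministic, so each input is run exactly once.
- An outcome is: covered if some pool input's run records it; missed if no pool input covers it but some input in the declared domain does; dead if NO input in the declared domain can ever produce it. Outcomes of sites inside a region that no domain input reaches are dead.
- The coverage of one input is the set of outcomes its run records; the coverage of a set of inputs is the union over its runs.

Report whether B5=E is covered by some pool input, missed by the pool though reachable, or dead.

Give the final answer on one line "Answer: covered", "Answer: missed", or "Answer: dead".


B5=E is recorded by pool input(s) 1, 3, 5, 6, 7, 8, 9, 10 -> covered
Answer: covered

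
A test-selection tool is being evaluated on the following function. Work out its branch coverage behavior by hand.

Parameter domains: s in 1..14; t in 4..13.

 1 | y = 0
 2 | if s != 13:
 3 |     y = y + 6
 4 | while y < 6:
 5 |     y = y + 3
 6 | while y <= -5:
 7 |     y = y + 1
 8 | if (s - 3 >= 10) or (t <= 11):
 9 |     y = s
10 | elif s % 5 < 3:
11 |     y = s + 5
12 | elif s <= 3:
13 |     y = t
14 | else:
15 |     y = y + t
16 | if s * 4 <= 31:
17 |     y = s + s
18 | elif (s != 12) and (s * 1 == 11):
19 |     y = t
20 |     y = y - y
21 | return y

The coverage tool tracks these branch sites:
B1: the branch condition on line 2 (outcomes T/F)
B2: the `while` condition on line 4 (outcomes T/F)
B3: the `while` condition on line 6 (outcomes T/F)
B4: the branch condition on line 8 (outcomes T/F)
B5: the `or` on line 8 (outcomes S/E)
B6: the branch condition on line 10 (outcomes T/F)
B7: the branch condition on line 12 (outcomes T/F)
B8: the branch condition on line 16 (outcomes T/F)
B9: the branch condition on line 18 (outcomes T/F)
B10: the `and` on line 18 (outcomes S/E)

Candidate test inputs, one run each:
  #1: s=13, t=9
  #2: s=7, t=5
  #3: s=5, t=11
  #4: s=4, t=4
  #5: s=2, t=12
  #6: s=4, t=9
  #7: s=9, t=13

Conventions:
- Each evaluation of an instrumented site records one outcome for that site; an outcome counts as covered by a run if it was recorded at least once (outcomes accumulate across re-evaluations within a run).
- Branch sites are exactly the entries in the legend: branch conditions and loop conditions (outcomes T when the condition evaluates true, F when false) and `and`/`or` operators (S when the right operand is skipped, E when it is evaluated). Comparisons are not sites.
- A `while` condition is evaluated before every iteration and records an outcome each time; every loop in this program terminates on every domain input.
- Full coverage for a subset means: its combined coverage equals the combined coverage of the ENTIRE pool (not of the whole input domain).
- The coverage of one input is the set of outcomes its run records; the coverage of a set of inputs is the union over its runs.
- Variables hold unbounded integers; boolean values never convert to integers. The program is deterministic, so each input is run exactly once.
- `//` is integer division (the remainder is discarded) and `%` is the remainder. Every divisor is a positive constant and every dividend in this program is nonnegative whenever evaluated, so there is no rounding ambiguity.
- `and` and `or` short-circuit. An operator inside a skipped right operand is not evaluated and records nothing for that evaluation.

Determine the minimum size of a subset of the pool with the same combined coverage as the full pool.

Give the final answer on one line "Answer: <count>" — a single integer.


run #1 (s=13, t=9) runs B1->F, B2->T, B2->T, B2->F, B3->F, B5->S, B4->T, B8->F, B10->E, B9->F; records B1=F, B2=T, B2=F, B3=F, B4=T, B5=S, B8=F, B9=F, B10=E
run #2 (s=7, t=5) runs B1->T, B2->F, B3->F, B5->E, B4->T, B8->T; records B1=T, B2=F, B3=F, B4=T, B5=E, B8=T
run #3 (s=5, t=11) runs B1->T, B2->F, B3->F, B5->E, B4->T, B8->T; records B1=T, B2=F, B3=F, B4=T, B5=E, B8=T
run #4 (s=4, t=4) runs B1->T, B2->F, B3->F, B5->E, B4->T, B8->T; records B1=T, B2=F, B3=F, B4=T, B5=E, B8=T
run #5 (s=2, t=12) runs B1->T, B2->F, B3->F, B5->E, B4->F, B6->T, B8->T; records B1=T, B2=F, B3=F, B4=F, B5=E, B6=T, B8=T
run #6 (s=4, t=9) runs B1->T, B2->F, B3->F, B5->E, B4->T, B8->T; records B1=T, B2=F, B3=F, B4=T, B5=E, B8=T
run #7 (s=9, t=13) runs B1->T, B2->F, B3->F, B5->E, B4->F, B6->F, B7->F, B8->F, B10->E, B9->F; records B1=T, B2=F, B3=F, B4=F, B5=E, B6=F, B7=F, B8=F, B9=F, B10=E
the full pool covers 16 outcomes: B1=T, B1=F, B2=T, B2=F, B3=F, B4=T, B4=F, B5=S, B5=E, B6=T, B6=F, B7=F, B8=T, B8=F, B9=F, B10=E
checked all size-1 subsets: none covers 16 outcomes (max 10/16)
checked all size-2 subsets: none covers 16 outcomes (max 14/16)
size 3: inputs {1, 5, 7} cover all 16 outcomes, and no lexicographically smaller subset of this size does
Answer: 3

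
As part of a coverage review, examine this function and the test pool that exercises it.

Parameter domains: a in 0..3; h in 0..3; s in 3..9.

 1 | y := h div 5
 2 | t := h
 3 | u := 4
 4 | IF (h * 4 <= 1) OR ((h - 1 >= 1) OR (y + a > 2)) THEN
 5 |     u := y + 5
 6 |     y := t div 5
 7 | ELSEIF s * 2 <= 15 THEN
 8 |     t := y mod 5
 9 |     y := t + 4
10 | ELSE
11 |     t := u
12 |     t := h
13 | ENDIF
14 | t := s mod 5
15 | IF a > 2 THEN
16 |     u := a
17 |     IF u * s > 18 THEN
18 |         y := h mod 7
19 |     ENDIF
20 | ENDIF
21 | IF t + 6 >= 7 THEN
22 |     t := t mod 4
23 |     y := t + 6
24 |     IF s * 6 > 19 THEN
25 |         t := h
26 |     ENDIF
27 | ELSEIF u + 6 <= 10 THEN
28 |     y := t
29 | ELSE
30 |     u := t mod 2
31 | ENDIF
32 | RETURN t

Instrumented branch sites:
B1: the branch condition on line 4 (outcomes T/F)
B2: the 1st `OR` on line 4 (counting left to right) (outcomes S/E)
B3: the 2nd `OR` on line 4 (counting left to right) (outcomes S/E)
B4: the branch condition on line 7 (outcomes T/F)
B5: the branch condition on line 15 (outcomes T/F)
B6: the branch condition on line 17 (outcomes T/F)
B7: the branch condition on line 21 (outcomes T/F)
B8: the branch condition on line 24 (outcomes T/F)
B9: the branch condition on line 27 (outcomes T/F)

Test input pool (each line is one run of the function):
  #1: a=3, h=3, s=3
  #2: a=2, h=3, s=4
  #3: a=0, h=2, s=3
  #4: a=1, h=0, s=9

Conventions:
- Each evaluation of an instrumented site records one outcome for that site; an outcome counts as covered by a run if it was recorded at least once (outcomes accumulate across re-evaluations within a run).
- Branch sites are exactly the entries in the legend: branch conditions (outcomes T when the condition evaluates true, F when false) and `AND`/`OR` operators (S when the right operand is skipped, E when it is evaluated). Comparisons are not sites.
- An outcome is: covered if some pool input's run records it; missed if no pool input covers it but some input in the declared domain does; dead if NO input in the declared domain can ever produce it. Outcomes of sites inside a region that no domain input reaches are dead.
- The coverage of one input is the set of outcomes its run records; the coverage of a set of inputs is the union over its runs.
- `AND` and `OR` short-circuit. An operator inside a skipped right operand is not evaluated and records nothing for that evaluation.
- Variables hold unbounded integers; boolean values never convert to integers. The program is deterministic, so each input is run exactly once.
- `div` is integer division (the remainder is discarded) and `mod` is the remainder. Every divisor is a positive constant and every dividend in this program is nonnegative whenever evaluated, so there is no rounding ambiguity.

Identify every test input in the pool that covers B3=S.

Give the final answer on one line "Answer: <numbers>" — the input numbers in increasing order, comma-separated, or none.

input #1 (a=3, h=3, s=3): produces B3=S
input #2 (a=2, h=3, s=4): produces B3=S
input #3 (a=0, h=2, s=3): produces B3=S
input #4 (a=1, h=0, s=9): does not produce B3=S

Answer: 1, 2, 3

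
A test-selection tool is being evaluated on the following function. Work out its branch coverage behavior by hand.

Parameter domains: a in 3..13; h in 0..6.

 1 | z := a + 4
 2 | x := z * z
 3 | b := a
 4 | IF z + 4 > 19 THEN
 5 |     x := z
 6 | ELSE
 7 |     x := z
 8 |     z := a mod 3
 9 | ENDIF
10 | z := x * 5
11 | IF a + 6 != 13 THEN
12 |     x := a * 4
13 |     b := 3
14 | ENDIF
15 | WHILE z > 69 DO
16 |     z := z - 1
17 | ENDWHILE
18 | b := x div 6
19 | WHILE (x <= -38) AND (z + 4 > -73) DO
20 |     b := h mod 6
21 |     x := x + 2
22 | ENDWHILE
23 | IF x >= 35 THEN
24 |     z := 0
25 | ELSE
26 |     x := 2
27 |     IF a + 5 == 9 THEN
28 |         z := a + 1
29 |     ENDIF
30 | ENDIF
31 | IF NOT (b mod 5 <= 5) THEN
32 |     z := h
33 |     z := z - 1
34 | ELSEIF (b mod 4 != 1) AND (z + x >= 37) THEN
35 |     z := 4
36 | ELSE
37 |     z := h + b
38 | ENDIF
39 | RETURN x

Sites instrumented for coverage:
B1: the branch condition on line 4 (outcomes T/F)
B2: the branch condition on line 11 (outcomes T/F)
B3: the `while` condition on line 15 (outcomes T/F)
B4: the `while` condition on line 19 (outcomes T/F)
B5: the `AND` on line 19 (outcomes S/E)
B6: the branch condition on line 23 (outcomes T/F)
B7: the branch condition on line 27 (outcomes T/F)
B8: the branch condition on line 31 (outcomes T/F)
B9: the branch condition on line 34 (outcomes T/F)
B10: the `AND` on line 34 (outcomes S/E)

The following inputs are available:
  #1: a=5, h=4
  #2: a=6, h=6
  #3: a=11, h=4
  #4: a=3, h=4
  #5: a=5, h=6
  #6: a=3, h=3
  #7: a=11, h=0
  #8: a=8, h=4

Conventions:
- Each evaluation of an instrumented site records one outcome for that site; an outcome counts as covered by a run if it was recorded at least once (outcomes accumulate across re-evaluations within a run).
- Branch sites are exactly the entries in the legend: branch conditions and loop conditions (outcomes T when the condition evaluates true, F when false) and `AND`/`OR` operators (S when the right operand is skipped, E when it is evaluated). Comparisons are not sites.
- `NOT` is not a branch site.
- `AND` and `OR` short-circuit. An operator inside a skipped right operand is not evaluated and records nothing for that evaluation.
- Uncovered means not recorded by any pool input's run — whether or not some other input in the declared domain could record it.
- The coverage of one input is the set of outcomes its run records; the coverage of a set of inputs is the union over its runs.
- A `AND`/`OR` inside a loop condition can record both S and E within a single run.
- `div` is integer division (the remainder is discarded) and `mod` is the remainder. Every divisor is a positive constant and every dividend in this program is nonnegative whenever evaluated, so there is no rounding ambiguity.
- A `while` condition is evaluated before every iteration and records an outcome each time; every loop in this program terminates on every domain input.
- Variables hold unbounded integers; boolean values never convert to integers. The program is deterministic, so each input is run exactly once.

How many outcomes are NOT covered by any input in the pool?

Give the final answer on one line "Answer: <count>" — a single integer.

run #1 (a=5, h=4) runs B1->F, B2->T, B3->F, B5->S, B4->F, B6->F, B7->F, B8->F, B10->E, B9->T; records B1=F, B2=T, B3=F, B4=F, B5=S, B6=F, B7=F, B8=F, B9=T, B10=E
run #2 (a=6, h=6) runs B1->F, B2->T, B3->F, B5->S, B4->F, B6->F, B7->F, B8->F, B10->E, B9->T; records B1=F, B2=T, B3=F, B4=F, B5=S, B6=F, B7=F, B8=F, B9=T, B10=E
run #3 (a=11, h=4) runs B1->F, B2->T, B3->T, B3->T, B3->T, B3->T, B3->T, B3->T, B3->F, B5->S, B4->F, B6->T, B8->F, B10->E, ...; records B1=F, B2=T, B3=T, B3=F, B4=F, B5=S, B6=T, B8=F, B9=T, B10=E
run #4 (a=3, h=4) runs B1->F, B2->T, B3->F, B5->S, B4->F, B6->F, B7->F, B8->F, B10->E, B9->T; records B1=F, B2=T, B3=F, B4=F, B5=S, B6=F, B7=F, B8=F, B9=T, B10=E
run #5 (a=5, h=6) runs B1->F, B2->T, B3->F, B5->S, B4->F, B6->F, B7->F, B8->F, B10->E, B9->T; records B1=F, B2=T, B3=F, B4=F, B5=S, B6=F, B7=F, B8=F, B9=T, B10=E
run #6 (a=3, h=3) runs B1->F, B2->T, B3->F, B5->S, B4->F, B6->F, B7->F, B8->F, B10->E, B9->T; records B1=F, B2=T, B3=F, B4=F, B5=S, B6=F, B7=F, B8=F, B9=T, B10=E
run #7 (a=11, h=0) runs B1->F, B2->T, B3->T, B3->T, B3->T, B3->T, B3->T, B3->T, B3->F, B5->S, B4->F, B6->T, B8->F, B10->E, ...; records B1=F, B2=T, B3=T, B3=F, B4=F, B5=S, B6=T, B8=F, B9=T, B10=E
run #8 (a=8, h=4) runs B1->F, B2->T, B3->F, B5->S, B4->F, B6->F, B7->F, B8->F, B10->S, B9->F; records B1=F, B2=T, B3=F, B4=F, B5=S, B6=F, B7=F, B8=F, B9=F, B10=S
union over the pool: B1=F, B2=T, B3=T, B3=F, B4=F, B5=S, B6=T, B6=F, B7=F, B8=F, B9=T, B9=F, B10=S, B10=E
uncovered (6 of 20): B1=T, B2=F, B4=T, B5=E, B7=T, B8=T

Answer: 6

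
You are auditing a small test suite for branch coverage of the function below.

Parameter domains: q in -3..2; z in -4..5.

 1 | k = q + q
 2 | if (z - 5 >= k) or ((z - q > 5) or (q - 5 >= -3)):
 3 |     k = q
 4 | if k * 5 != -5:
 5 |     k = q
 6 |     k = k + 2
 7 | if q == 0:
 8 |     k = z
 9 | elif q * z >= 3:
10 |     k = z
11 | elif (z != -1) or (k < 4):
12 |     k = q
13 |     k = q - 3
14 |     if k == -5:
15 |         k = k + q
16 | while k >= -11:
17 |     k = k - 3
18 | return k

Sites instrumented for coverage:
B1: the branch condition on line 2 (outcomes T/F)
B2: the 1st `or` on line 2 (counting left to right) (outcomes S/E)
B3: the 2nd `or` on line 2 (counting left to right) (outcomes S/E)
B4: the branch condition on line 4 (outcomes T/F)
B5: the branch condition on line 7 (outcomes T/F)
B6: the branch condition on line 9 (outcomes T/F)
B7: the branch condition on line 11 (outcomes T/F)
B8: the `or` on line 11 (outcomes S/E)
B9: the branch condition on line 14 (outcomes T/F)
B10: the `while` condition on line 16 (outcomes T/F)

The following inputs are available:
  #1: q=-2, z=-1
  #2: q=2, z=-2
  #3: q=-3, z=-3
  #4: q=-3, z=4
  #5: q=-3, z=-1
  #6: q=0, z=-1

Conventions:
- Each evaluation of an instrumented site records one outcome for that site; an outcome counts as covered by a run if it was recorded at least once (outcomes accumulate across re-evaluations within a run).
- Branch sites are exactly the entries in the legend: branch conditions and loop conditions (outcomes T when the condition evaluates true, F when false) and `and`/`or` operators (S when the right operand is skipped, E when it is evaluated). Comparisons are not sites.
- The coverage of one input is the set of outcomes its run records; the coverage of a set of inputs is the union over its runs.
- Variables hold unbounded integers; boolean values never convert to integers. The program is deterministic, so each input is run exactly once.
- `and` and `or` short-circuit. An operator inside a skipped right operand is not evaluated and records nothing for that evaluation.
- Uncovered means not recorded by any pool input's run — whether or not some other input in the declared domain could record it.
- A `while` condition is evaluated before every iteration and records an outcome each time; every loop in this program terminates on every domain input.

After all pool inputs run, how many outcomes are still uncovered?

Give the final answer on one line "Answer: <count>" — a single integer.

run #1 (q=-2, z=-1) records B1=F, B2=E, B3=E, B4=T, B5=F, B6=F, B7=T, B8=E, B9=T, B10=T, B10=F
run #2 (q=2, z=-2) records B1=T, B2=E, B3=E, B4=T, B5=F, B6=F, B7=T, B8=S, B9=F, B10=T, B10=F
run #3 (q=-3, z=-3) records B1=F, B2=E, B3=E, B4=T, B5=F, B6=T, B10=T, B10=F
run #4 (q=-3, z=4) records B1=T, B2=S, B4=T, B5=F, B6=F, B7=T, B8=S, B9=F, B10=T, B10=F
run #5 (q=-3, z=-1) records B1=T, B2=S, B4=T, B5=F, B6=T, B10=T, B10=F
run #6 (q=0, z=-1) records B1=F, B2=E, B3=E, B4=T, B5=T, B10=T, B10=F
union over the pool: B1=T, B1=F, B2=S, B2=E, B3=E, B4=T, B5=T, B5=F, B6=T, B6=F, B7=T, B8=S, B8=E, B9=T, B9=F, B10=T, B10=F
uncovered (3 of 20): B3=S, B4=F, B7=F

Answer: 3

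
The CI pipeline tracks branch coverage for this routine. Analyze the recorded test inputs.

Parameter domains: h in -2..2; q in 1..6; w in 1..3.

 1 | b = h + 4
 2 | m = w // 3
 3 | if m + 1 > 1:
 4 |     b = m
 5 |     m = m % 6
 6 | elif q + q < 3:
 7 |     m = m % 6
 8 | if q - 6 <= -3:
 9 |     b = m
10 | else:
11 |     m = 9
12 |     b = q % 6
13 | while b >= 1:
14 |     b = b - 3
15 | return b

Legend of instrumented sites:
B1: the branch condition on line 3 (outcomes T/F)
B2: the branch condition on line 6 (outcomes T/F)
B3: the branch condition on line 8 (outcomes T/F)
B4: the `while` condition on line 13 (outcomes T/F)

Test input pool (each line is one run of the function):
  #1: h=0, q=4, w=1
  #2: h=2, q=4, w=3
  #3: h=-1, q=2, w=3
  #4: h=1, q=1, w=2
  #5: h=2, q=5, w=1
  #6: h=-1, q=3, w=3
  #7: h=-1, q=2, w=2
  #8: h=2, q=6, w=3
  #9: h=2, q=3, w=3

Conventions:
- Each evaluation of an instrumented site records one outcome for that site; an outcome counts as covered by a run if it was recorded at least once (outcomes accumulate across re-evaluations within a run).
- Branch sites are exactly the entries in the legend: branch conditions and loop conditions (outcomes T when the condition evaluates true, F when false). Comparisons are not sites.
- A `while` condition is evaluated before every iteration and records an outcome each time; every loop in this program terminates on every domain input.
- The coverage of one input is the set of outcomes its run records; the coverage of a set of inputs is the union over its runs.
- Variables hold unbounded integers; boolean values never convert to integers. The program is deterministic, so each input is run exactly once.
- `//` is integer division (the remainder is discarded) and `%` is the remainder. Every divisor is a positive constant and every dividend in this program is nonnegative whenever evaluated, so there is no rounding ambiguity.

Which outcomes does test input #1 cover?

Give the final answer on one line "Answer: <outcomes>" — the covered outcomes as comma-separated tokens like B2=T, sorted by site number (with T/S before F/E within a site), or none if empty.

Tracing the run of input #1 (h=0, q=4, w=1):
  B1->F, B2->F, B3->F, B4->T, B4->T, B4->F
deduplicating events, the covered set is: B1=F, B2=F, B3=F, B4=T, B4=F

Answer: B1=F, B2=F, B3=F, B4=T, B4=F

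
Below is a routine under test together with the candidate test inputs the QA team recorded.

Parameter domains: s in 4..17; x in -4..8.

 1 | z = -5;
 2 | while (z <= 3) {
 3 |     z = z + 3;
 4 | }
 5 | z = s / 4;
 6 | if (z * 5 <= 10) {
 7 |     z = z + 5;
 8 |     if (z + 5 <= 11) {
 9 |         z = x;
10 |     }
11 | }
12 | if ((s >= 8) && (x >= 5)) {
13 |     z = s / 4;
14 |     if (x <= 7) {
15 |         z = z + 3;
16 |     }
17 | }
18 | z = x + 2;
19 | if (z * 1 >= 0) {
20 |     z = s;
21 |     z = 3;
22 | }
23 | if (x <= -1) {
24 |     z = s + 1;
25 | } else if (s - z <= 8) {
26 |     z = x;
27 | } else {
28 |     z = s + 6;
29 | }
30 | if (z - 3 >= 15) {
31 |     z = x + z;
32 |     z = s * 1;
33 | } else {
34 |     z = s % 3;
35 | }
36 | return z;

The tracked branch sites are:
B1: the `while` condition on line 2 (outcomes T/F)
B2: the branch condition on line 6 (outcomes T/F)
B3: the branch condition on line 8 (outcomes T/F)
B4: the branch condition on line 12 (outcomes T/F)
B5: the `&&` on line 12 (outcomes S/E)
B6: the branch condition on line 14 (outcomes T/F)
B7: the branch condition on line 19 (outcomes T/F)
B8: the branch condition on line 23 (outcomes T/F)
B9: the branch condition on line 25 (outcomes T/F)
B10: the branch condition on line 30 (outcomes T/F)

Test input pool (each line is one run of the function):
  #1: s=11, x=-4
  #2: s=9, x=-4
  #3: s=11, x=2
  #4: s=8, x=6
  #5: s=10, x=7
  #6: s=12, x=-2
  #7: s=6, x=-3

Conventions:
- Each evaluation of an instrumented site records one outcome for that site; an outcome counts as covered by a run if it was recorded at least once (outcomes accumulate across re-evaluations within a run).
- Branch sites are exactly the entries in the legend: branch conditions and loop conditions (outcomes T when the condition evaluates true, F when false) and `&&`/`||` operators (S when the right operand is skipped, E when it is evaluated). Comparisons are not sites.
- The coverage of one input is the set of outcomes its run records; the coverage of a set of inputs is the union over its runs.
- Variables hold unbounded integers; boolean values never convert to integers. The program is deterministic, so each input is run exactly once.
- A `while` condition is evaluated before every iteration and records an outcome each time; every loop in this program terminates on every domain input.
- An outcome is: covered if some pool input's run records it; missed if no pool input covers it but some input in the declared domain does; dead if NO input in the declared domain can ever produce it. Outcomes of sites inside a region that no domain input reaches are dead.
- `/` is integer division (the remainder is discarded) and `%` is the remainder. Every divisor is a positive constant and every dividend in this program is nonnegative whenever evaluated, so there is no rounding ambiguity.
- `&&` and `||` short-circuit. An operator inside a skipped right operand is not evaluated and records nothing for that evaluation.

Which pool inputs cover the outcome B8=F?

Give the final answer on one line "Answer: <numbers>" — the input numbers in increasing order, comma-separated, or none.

input #1 (s=11, x=-4): never hits B8=F
input #2 (s=9, x=-4): never hits B8=F
input #3 (s=11, x=2): hits B8=F
input #4 (s=8, x=6): hits B8=F
input #5 (s=10, x=7): hits B8=F
input #6 (s=12, x=-2): never hits B8=F
input #7 (s=6, x=-3): never hits B8=F

Answer: 3, 4, 5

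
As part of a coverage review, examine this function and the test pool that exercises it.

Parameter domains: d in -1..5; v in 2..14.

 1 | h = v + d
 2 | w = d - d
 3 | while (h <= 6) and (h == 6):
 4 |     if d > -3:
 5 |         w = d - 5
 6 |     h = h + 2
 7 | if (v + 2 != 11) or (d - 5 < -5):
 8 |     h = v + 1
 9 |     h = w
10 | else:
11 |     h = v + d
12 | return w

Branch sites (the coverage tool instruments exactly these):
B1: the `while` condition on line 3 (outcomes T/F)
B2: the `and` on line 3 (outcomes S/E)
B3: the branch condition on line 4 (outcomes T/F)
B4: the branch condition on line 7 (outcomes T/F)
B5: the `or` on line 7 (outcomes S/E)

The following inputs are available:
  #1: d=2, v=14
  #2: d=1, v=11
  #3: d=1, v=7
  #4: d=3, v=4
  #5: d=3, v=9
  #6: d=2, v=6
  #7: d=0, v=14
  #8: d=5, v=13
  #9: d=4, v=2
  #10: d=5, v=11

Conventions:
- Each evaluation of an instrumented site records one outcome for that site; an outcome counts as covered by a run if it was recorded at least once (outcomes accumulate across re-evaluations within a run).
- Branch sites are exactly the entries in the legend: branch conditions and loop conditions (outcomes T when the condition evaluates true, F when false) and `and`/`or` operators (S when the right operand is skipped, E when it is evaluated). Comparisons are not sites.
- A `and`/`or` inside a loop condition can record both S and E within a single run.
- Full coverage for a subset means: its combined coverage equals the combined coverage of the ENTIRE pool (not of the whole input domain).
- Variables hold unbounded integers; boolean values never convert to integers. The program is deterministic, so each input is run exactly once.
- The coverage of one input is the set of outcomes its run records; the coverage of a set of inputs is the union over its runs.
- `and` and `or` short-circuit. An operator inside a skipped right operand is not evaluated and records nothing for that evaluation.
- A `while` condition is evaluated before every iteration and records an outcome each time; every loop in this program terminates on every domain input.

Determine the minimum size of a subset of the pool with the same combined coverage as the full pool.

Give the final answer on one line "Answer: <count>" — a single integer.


input #1 (d=2, v=14): events B2->S, B1->F, B5->S, B4->T; covers B1=F, B2=S, B4=T, B5=S
input #2 (d=1, v=11): events B2->S, B1->F, B5->S, B4->T; covers B1=F, B2=S, B4=T, B5=S
input #3 (d=1, v=7): events B2->S, B1->F, B5->S, B4->T; covers B1=F, B2=S, B4=T, B5=S
input #4 (d=3, v=4): events B2->S, B1->F, B5->S, B4->T; covers B1=F, B2=S, B4=T, B5=S
input #5 (d=3, v=9): events B2->S, B1->F, B5->E, B4->F; covers B1=F, B2=S, B4=F, B5=E
input #6 (d=2, v=6): events B2->S, B1->F, B5->S, B4->T; covers B1=F, B2=S, B4=T, B5=S
input #7 (d=0, v=14): events B2->S, B1->F, B5->S, B4->T; covers B1=F, B2=S, B4=T, B5=S
input #8 (d=5, v=13): events B2->S, B1->F, B5->S, B4->T; covers B1=F, B2=S, B4=T, B5=S
input #9 (d=4, v=2): events B2->E, B1->T, B3->T, B2->S, B1->F, B5->S, B4->T; covers B1=T, B1=F, B2=S, B2=E, B3=T, B4=T, B5=S
input #10 (d=5, v=11): events B2->S, B1->F, B5->S, B4->T; covers B1=F, B2=S, B4=T, B5=S
pool-wide coverage (9 outcomes): B1=T, B1=F, B2=S, B2=E, B3=T, B4=T, B4=F, B5=S, B5=E
every size-1 subset falls short of the 9 outcomes (best: 7/9)
inputs {5, 9} (size 2) cover everything; no size-2 subset with a lexicographically smaller index list covers all 9
Answer: 2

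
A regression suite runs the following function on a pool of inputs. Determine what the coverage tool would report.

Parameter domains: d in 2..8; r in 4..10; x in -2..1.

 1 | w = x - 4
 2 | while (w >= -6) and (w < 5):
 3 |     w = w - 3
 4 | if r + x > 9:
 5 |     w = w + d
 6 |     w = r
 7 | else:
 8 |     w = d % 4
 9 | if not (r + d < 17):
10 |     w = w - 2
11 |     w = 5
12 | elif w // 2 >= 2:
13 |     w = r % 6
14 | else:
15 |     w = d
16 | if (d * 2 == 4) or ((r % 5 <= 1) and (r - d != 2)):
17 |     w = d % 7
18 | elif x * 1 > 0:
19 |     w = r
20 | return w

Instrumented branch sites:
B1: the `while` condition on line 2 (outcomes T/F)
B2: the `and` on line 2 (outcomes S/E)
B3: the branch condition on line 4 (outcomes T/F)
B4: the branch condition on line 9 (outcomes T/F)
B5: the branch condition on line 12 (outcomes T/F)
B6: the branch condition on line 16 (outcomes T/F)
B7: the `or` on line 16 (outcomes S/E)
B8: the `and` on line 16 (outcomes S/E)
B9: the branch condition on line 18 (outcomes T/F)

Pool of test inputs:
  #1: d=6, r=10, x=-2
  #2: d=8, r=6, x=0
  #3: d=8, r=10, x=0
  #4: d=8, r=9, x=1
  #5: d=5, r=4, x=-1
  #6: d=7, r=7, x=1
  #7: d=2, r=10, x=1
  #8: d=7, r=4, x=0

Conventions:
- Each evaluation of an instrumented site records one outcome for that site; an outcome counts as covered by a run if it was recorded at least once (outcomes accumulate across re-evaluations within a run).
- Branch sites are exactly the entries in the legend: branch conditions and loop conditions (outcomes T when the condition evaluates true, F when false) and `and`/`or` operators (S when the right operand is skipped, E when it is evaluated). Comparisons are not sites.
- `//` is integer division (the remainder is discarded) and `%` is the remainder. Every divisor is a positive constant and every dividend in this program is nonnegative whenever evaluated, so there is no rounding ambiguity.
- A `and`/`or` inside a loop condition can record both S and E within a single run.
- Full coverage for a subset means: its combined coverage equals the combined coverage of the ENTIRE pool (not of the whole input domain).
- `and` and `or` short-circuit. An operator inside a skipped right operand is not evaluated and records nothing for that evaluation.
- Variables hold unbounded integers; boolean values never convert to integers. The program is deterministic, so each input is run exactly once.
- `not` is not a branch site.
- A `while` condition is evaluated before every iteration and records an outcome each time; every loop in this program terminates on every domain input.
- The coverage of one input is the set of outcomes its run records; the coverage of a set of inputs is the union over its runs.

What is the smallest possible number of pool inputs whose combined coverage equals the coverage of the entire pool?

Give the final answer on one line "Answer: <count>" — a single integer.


input #1, d=6, r=10, x=-2: events B2->E, B1->T, B2->S, B1->F, B3->F, B4->F, B5->F, B7->E, B8->E, B6->T; outcomes B1=T, B1=F, B2=S, B2=E, B3=F, B4=F, B5=F, B6=T, B7=E, B8=E
input #2, d=8, r=6, x=0: events B2->E, B1->T, B2->S, B1->F, B3->F, B4->F, B5->F, B7->E, B8->E, B6->T; outcomes B1=T, B1=F, B2=S, B2=E, B3=F, B4=F, B5=F, B6=T, B7=E, B8=E
input #3, d=8, r=10, x=0: events B2->E, B1->T, B2->S, B1->F, B3->T, B4->T, B7->E, B8->E, B6->F, B9->F; outcomes B1=T, B1=F, B2=S, B2=E, B3=T, B4=T, B6=F, B7=E, B8=E, B9=F
input #4, d=8, r=9, x=1: events B2->E, B1->T, B2->E, B1->T, B2->S, B1->F, B3->T, B4->T, B7->E, B8->S, B6->F, B9->T; outcomes B1=T, B1=F, B2=S, B2=E, B3=T, B4=T, B6=F, B7=E, B8=S, B9=T
input #5, d=5, r=4, x=-1: events B2->E, B1->T, B2->S, B1->F, B3->F, B4->F, B5->F, B7->E, B8->S, B6->F, B9->F; outcomes B1=T, B1=F, B2=S, B2=E, B3=F, B4=F, B5=F, B6=F, B7=E, B8=S, B9=F
input #6, d=7, r=7, x=1: events B2->E, B1->T, B2->E, B1->T, B2->S, B1->F, B3->F, B4->F, B5->F, B7->E, B8->S, B6->F, B9->T; outcomes B1=T, B1=F, B2=S, B2=E, B3=F, B4=F, B5=F, B6=F, B7=E, B8=S, B9=T
input #7, d=2, r=10, x=1: events B2->E, B1->T, B2->E, B1->T, B2->S, B1->F, B3->T, B4->F, B5->T, B7->S, B6->T; outcomes B1=T, B1=F, B2=S, B2=E, B3=T, B4=F, B5=T, B6=T, B7=S
input #8, d=7, r=4, x=0: events B2->E, B1->T, B2->S, B1->F, B3->F, B4->F, B5->F, B7->E, B8->S, B6->F, B9->F; outcomes B1=T, B1=F, B2=S, B2=E, B3=F, B4=F, B5=F, B6=F, B7=E, B8=S, B9=F
pool-wide coverage (18 outcomes): B1=T, B1=F, B2=S, B2=E, B3=T, B3=F, B4=T, B4=F, B5=T, B5=F, B6=T, B6=F, B7=S, B7=E, B8=S, B8=E, B9=T, B9=F
no size-1 subset reaches all 18 outcomes (best union: 11/18)
no size-2 subset reaches all 18 outcomes (best union: 15/18)
at size 3, {3, 6, 7} reaches all 18 outcomes; every lexicographically earlier size-3 subset fails
Answer: 3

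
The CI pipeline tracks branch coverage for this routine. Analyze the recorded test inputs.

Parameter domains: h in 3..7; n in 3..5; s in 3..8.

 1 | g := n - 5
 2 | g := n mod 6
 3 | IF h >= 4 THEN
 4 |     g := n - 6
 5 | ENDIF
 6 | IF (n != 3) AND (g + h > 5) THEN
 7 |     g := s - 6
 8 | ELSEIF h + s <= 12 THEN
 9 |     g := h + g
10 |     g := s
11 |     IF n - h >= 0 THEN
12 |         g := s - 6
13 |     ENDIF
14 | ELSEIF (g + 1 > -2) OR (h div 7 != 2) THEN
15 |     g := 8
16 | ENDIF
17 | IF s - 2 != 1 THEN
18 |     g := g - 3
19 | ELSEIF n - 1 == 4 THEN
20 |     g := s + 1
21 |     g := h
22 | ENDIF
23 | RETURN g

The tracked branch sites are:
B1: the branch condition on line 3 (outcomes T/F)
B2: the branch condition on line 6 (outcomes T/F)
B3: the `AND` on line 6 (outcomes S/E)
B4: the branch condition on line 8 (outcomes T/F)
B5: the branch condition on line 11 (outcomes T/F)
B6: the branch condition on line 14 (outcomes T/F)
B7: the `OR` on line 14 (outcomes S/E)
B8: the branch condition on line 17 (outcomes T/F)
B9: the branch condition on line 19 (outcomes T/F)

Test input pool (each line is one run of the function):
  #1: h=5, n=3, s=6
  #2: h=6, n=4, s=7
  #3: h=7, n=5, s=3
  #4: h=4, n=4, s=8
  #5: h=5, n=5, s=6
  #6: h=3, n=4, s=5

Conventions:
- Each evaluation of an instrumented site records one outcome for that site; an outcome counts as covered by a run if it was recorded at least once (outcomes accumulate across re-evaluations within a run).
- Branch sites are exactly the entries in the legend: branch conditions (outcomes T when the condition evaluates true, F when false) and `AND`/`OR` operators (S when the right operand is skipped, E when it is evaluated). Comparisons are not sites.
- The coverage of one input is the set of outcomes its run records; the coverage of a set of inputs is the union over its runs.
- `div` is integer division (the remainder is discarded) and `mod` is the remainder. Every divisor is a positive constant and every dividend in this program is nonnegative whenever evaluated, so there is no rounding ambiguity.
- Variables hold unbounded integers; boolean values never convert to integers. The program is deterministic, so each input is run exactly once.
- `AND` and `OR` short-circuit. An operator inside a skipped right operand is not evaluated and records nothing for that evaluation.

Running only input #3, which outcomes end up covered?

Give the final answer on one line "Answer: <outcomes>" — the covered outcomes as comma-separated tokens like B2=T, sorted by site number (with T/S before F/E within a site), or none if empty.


Running input #3 (h=7, n=5, s=3), event by event:
  B1->T, B3->E, B2->T, B8->F, B9->T
as a set, this run covers: B1=T, B2=T, B3=E, B8=F, B9=T
Answer: B1=T, B2=T, B3=E, B8=F, B9=T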